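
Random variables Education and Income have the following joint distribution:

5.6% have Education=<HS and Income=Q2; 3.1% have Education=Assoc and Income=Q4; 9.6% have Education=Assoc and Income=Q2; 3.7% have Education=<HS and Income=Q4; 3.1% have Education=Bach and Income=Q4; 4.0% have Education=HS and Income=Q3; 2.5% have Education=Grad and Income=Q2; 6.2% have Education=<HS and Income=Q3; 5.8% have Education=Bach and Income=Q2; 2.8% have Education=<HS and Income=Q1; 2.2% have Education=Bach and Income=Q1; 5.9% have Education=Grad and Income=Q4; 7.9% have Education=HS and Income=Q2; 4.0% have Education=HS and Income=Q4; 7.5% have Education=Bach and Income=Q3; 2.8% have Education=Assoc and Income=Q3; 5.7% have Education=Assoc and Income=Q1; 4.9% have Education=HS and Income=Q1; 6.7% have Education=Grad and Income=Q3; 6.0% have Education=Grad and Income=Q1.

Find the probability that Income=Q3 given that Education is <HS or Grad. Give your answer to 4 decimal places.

0.3274

P(Education=<HS) = 0.028 + 0.056 + 0.062 + 0.037 = 0.183.
P(Education=Grad) = 0.060 + 0.025 + 0.067 + 0.059 = 0.211.
P(Education ∈ {<HS, Grad}) = 0.183 + 0.211 = 0.394; P(Income=Q3, Education ∈ {<HS, Grad}) = 0.062 + 0.067 = 0.129.
P(Income=Q3 | Education ∈ {<HS, Grad}) = 0.129/0.394 = 0.3274.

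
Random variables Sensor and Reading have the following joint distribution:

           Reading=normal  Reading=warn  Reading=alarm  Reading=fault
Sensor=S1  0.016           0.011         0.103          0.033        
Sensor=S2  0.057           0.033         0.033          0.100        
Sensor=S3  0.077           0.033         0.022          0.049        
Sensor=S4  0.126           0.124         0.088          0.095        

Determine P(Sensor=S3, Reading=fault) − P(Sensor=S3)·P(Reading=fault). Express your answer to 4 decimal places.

-0.0011

P(Sensor=S3) = 0.077 + 0.033 + 0.022 + 0.049 = 0.181.
P(Reading=fault) = 0.033 + 0.100 + 0.049 + 0.095 = 0.277.
P(Sensor=S3, Reading=fault) − P(Sensor=S3)P(Reading=fault) = 0.049 − 0.181×0.277 = -0.0011.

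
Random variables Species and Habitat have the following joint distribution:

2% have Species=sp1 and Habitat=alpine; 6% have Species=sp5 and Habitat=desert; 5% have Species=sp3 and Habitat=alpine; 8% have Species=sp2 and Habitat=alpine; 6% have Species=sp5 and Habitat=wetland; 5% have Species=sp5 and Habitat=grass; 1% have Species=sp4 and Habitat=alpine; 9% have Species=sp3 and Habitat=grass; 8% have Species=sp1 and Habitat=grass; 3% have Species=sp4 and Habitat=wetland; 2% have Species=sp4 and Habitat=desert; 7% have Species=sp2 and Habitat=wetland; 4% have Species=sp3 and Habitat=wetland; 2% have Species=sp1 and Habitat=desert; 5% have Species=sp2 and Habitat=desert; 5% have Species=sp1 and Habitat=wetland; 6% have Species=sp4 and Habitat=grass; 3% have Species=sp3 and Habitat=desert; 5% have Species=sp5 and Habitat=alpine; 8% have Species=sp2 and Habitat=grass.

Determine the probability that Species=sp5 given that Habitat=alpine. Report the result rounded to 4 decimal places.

P(Habitat=alpine) = 0.02 + 0.08 + 0.05 + 0.01 + 0.05 = 0.21.
P(Species=sp5 | Habitat=alpine) = 0.05/0.21 = 0.2381.

0.2381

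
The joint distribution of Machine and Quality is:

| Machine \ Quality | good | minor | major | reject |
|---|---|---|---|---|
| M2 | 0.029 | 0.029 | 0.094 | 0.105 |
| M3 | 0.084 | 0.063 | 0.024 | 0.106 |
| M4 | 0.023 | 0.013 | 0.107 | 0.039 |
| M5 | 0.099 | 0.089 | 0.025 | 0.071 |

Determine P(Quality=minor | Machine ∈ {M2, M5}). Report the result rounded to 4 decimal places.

0.2181

P(Machine=M2) = 0.029 + 0.029 + 0.094 + 0.105 = 0.257.
P(Machine=M5) = 0.099 + 0.089 + 0.025 + 0.071 = 0.284.
P(Machine ∈ {M2, M5}) = 0.257 + 0.284 = 0.541; P(Quality=minor, Machine ∈ {M2, M5}) = 0.029 + 0.089 = 0.118.
P(Quality=minor | Machine ∈ {M2, M5}) = 0.118/0.541 = 0.2181.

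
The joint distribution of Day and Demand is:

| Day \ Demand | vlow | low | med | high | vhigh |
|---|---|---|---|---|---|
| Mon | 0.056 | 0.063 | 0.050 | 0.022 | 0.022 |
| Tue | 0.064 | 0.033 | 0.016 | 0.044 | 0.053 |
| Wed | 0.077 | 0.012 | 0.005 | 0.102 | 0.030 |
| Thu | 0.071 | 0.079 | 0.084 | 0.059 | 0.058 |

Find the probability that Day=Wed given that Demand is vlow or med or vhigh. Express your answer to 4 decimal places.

P(Demand=vlow) = 0.056 + 0.064 + 0.077 + 0.071 = 0.268.
P(Demand=med) = 0.050 + 0.016 + 0.005 + 0.084 = 0.155.
P(Demand=vhigh) = 0.022 + 0.053 + 0.030 + 0.058 = 0.163.
P(Demand ∈ {vlow, med, vhigh}) = 0.268 + 0.155 + 0.163 = 0.586; P(Day=Wed, Demand ∈ {vlow, med, vhigh}) = 0.077 + 0.005 + 0.030 = 0.112.
P(Day=Wed | Demand ∈ {vlow, med, vhigh}) = 0.112/0.586 = 0.1911.

0.1911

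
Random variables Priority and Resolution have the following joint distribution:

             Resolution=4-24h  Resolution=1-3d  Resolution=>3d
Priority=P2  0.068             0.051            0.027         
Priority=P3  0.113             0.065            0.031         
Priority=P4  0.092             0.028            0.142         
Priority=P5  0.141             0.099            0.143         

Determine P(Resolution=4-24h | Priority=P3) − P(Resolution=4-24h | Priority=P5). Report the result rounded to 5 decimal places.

0.17252

P(Priority=P3) = 0.113 + 0.065 + 0.031 = 0.209; P(Resolution=4-24h | Priority=P3) = 0.113/0.209 = 0.540670.
P(Priority=P5) = 0.141 + 0.099 + 0.143 = 0.383; P(Resolution=4-24h | Priority=P5) = 0.141/0.383 = 0.368146.
Difference = 0.17252.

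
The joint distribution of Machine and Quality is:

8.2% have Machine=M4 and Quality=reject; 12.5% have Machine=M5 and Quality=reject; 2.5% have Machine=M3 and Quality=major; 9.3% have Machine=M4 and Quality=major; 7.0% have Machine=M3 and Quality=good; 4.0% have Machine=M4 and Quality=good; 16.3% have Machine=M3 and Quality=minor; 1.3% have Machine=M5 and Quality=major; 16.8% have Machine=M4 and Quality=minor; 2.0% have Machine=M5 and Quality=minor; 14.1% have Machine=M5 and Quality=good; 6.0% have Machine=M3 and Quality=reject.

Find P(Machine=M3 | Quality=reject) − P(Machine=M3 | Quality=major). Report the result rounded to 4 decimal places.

P(Quality=reject) = 0.060 + 0.082 + 0.125 = 0.267; P(Machine=M3 | Quality=reject) = 0.060/0.267 = 0.22472.
P(Quality=major) = 0.025 + 0.093 + 0.013 = 0.131; P(Machine=M3 | Quality=major) = 0.025/0.131 = 0.19084.
Difference = 0.0339.

0.0339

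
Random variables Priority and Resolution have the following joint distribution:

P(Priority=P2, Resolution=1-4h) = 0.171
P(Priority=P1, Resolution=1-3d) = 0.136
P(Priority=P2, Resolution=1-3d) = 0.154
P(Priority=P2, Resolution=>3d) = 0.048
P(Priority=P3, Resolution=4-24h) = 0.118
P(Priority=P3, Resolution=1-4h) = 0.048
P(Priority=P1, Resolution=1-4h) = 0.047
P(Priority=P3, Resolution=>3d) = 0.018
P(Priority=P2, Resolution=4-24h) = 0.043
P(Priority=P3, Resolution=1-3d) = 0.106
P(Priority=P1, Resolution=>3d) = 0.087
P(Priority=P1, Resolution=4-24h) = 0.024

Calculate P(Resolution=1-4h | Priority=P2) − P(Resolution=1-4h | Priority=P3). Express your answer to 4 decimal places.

0.2455

P(Priority=P2) = 0.171 + 0.043 + 0.154 + 0.048 = 0.416; P(Resolution=1-4h | Priority=P2) = 0.171/0.416 = 0.41106.
P(Priority=P3) = 0.048 + 0.118 + 0.106 + 0.018 = 0.290; P(Resolution=1-4h | Priority=P3) = 0.048/0.290 = 0.16552.
Difference = 0.2455.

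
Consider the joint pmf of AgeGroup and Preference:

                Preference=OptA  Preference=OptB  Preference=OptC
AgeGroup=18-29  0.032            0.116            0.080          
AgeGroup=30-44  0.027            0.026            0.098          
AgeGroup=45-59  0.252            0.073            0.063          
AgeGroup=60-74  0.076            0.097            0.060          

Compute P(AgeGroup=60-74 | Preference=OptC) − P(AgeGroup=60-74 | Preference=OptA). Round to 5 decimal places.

P(Preference=OptC) = 0.080 + 0.098 + 0.063 + 0.060 = 0.301; P(AgeGroup=60-74 | Preference=OptC) = 0.060/0.301 = 0.199336.
P(Preference=OptA) = 0.032 + 0.027 + 0.252 + 0.076 = 0.387; P(AgeGroup=60-74 | Preference=OptA) = 0.076/0.387 = 0.196382.
Difference = 0.00295.

0.00295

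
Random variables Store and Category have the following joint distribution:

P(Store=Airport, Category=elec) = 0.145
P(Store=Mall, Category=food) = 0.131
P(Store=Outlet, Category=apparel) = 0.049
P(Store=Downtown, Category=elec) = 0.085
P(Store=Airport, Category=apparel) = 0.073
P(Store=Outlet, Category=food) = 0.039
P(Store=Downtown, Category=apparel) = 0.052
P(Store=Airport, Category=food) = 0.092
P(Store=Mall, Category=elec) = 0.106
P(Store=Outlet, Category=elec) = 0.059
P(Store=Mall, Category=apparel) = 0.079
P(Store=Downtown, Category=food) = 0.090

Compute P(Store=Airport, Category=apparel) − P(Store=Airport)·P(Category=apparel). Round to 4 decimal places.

P(Store=Airport) = 0.092 + 0.073 + 0.145 = 0.310.
P(Category=apparel) = 0.052 + 0.079 + 0.073 + 0.049 = 0.253.
P(Store=Airport, Category=apparel) − P(Store=Airport)P(Category=apparel) = 0.073 − 0.310×0.253 = -0.0054.

-0.0054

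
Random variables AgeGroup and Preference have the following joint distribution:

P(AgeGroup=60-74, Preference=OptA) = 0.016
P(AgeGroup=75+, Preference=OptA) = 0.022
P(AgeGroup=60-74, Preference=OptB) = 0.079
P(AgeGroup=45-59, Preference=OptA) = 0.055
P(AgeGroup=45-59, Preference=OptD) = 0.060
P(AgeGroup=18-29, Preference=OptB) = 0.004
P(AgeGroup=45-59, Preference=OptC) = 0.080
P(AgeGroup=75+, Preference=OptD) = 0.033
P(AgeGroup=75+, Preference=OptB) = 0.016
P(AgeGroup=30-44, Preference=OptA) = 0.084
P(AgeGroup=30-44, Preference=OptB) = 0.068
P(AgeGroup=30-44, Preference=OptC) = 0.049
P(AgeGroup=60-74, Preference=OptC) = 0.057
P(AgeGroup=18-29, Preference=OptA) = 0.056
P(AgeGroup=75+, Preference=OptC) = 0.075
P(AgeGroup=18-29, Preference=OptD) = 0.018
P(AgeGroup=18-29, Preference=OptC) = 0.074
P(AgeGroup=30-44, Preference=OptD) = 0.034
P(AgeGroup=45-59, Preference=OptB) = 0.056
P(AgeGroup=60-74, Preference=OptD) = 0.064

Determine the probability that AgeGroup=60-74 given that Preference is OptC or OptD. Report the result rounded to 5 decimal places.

0.22243

P(Preference=OptC) = 0.074 + 0.049 + 0.080 + 0.057 + 0.075 = 0.335.
P(Preference=OptD) = 0.018 + 0.034 + 0.060 + 0.064 + 0.033 = 0.209.
P(Preference ∈ {OptC, OptD}) = 0.335 + 0.209 = 0.544; P(AgeGroup=60-74, Preference ∈ {OptC, OptD}) = 0.057 + 0.064 = 0.121.
P(AgeGroup=60-74 | Preference ∈ {OptC, OptD}) = 0.121/0.544 = 0.22243.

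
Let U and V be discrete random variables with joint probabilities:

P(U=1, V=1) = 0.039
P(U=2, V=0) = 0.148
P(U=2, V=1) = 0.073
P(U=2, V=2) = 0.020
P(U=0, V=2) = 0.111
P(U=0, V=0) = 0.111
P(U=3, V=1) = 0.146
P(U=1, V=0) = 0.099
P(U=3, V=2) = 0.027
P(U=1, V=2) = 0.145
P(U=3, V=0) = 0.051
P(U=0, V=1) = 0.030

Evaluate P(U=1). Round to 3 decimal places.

P(U=1) = 0.099 + 0.039 + 0.145 = 0.283.

0.283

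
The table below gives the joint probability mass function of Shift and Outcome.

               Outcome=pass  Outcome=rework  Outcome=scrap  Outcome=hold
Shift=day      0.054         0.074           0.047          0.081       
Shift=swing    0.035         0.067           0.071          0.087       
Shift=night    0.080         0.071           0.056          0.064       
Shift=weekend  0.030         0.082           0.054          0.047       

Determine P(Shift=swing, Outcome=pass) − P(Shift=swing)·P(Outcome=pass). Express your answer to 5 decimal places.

P(Shift=swing) = 0.035 + 0.067 + 0.071 + 0.087 = 0.260.
P(Outcome=pass) = 0.054 + 0.035 + 0.080 + 0.030 = 0.199.
P(Shift=swing, Outcome=pass) − P(Shift=swing)P(Outcome=pass) = 0.035 − 0.260×0.199 = -0.01674.

-0.01674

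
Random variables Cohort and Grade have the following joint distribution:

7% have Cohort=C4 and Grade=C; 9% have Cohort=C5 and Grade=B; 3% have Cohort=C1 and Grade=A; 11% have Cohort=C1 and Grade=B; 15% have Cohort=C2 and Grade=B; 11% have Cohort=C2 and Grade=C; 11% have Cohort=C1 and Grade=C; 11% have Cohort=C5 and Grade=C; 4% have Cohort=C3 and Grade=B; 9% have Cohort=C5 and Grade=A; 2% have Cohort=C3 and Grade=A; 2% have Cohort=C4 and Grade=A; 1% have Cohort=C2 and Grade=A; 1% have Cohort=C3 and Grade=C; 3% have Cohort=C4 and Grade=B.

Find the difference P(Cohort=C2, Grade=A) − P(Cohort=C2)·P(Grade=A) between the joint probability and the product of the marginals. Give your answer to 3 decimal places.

-0.036

P(Cohort=C2) = 0.01 + 0.15 + 0.11 = 0.27.
P(Grade=A) = 0.03 + 0.01 + 0.02 + 0.02 + 0.09 = 0.17.
P(Cohort=C2, Grade=A) − P(Cohort=C2)P(Grade=A) = 0.01 − 0.27×0.17 = -0.036.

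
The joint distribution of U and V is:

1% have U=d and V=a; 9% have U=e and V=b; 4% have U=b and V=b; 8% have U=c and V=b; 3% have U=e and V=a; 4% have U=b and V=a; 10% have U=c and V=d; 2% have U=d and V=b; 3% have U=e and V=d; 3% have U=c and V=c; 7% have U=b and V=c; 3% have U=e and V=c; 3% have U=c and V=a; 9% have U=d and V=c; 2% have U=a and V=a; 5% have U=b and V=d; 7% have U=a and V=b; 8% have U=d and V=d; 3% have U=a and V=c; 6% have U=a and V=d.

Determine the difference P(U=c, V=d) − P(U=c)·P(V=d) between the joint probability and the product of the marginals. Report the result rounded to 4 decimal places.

0.0232

P(U=c) = 0.03 + 0.08 + 0.03 + 0.10 = 0.24.
P(V=d) = 0.06 + 0.05 + 0.10 + 0.08 + 0.03 = 0.32.
P(U=c, V=d) − P(U=c)P(V=d) = 0.10 − 0.24×0.32 = 0.0232.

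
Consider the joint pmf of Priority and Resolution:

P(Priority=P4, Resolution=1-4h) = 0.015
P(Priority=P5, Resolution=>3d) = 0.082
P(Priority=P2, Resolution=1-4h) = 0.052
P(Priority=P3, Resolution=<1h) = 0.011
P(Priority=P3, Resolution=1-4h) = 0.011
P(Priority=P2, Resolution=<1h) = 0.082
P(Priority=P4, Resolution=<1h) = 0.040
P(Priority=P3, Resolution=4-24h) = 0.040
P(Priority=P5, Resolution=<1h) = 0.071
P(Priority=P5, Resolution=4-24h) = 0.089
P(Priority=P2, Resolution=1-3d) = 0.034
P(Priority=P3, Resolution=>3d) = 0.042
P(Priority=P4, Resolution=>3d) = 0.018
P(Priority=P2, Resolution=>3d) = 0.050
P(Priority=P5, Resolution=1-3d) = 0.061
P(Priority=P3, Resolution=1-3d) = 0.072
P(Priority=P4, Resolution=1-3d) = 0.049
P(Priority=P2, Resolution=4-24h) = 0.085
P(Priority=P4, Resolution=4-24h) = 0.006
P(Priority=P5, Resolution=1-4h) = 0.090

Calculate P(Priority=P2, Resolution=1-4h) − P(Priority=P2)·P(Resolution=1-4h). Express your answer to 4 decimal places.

0.0011

P(Priority=P2) = 0.082 + 0.052 + 0.085 + 0.034 + 0.050 = 0.303.
P(Resolution=1-4h) = 0.052 + 0.011 + 0.015 + 0.090 = 0.168.
P(Priority=P2, Resolution=1-4h) − P(Priority=P2)P(Resolution=1-4h) = 0.052 − 0.303×0.168 = 0.0011.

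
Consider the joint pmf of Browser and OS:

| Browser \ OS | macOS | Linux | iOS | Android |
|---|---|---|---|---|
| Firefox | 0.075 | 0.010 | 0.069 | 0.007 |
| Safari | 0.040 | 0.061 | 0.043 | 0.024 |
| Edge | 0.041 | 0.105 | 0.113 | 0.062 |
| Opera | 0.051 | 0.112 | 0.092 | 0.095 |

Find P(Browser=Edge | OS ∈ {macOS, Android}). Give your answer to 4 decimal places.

P(OS=macOS) = 0.075 + 0.040 + 0.041 + 0.051 = 0.207.
P(OS=Android) = 0.007 + 0.024 + 0.062 + 0.095 = 0.188.
P(OS ∈ {macOS, Android}) = 0.207 + 0.188 = 0.395; P(Browser=Edge, OS ∈ {macOS, Android}) = 0.041 + 0.062 = 0.103.
P(Browser=Edge | OS ∈ {macOS, Android}) = 0.103/0.395 = 0.2608.

0.2608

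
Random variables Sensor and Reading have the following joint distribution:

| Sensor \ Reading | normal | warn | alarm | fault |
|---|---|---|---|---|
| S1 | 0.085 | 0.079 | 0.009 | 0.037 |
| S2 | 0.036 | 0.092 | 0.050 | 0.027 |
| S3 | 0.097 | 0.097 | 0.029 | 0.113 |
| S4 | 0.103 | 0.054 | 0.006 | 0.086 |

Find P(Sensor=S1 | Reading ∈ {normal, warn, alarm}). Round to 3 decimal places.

P(Reading=normal) = 0.085 + 0.036 + 0.097 + 0.103 = 0.321.
P(Reading=warn) = 0.079 + 0.092 + 0.097 + 0.054 = 0.322.
P(Reading=alarm) = 0.009 + 0.050 + 0.029 + 0.006 = 0.094.
P(Reading ∈ {normal, warn, alarm}) = 0.321 + 0.322 + 0.094 = 0.737; P(Sensor=S1, Reading ∈ {normal, warn, alarm}) = 0.085 + 0.079 + 0.009 = 0.173.
P(Sensor=S1 | Reading ∈ {normal, warn, alarm}) = 0.173/0.737 = 0.235.

0.235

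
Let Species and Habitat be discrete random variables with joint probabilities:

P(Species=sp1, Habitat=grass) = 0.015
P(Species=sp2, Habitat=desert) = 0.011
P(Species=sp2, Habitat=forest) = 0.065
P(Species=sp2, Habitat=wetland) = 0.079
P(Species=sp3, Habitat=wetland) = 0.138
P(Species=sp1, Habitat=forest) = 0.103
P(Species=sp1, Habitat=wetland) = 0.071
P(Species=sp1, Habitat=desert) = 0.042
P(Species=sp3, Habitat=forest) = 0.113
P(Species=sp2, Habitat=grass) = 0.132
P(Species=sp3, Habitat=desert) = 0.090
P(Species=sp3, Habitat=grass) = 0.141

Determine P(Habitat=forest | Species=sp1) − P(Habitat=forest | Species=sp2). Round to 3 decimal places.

P(Species=sp1) = 0.103 + 0.015 + 0.071 + 0.042 = 0.231; P(Habitat=forest | Species=sp1) = 0.103/0.231 = 0.4459.
P(Species=sp2) = 0.065 + 0.132 + 0.079 + 0.011 = 0.287; P(Habitat=forest | Species=sp2) = 0.065/0.287 = 0.2265.
Difference = 0.219.

0.219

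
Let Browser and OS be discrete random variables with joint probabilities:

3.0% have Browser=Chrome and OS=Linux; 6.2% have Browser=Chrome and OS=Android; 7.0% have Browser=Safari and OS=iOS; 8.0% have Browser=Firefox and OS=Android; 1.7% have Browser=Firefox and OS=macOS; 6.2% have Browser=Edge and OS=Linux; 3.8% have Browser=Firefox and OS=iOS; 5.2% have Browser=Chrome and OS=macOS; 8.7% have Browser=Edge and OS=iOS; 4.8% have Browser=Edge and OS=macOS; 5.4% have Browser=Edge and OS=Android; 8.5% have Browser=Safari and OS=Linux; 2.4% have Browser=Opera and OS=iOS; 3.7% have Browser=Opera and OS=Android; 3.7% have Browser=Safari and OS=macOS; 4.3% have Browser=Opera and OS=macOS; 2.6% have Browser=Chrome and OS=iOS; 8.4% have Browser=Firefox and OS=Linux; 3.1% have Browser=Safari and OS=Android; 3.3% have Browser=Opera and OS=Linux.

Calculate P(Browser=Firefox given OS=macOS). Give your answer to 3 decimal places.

0.086

P(OS=macOS) = 0.052 + 0.017 + 0.037 + 0.048 + 0.043 = 0.197.
P(Browser=Firefox | OS=macOS) = 0.017/0.197 = 0.086.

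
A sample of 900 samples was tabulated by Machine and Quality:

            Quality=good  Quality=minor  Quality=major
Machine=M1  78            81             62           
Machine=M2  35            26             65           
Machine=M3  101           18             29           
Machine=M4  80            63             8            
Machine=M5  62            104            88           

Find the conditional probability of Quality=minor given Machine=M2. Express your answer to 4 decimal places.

Total with Machine=M2: 35 + 26 + 65 = 126.
P(Quality=minor | Machine=M2) = 26/126 = 0.2063.

0.2063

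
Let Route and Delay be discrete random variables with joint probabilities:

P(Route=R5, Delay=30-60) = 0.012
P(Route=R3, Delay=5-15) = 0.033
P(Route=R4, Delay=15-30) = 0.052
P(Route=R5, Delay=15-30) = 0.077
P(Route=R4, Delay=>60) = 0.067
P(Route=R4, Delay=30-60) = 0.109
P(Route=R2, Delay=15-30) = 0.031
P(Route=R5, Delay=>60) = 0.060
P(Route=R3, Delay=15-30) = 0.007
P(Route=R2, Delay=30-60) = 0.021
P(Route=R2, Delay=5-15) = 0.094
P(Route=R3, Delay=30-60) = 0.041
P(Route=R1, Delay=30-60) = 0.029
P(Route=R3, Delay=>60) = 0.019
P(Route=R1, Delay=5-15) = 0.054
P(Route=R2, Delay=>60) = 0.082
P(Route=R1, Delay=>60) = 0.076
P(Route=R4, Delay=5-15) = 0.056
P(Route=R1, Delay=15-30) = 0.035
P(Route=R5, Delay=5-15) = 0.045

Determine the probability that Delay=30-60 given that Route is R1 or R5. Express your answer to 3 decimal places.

0.106

P(Route=R1) = 0.054 + 0.035 + 0.029 + 0.076 = 0.194.
P(Route=R5) = 0.045 + 0.077 + 0.012 + 0.060 = 0.194.
P(Route ∈ {R1, R5}) = 0.194 + 0.194 = 0.388; P(Delay=30-60, Route ∈ {R1, R5}) = 0.029 + 0.012 = 0.041.
P(Delay=30-60 | Route ∈ {R1, R5}) = 0.041/0.388 = 0.106.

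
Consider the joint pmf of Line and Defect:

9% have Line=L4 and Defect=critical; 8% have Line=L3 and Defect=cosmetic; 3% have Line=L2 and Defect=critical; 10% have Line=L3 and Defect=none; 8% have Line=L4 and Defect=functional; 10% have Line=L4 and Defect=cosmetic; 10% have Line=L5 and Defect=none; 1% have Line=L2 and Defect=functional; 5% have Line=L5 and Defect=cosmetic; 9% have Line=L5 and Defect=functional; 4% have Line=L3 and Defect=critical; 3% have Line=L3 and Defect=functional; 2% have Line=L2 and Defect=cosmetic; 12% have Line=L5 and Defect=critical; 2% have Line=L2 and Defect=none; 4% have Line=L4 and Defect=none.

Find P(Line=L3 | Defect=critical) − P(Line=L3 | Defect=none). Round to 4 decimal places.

P(Defect=critical) = 0.03 + 0.04 + 0.09 + 0.12 = 0.28; P(Line=L3 | Defect=critical) = 0.04/0.28 = 0.14286.
P(Defect=none) = 0.02 + 0.10 + 0.04 + 0.10 = 0.26; P(Line=L3 | Defect=none) = 0.10/0.26 = 0.38462.
Difference = -0.2418.

-0.2418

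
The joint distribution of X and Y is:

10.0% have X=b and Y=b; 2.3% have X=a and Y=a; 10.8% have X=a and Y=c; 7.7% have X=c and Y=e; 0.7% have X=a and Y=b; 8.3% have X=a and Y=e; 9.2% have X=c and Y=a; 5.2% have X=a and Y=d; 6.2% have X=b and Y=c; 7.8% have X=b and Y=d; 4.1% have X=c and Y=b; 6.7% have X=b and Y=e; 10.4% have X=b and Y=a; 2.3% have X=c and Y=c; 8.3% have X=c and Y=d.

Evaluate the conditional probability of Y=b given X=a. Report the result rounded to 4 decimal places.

P(X=a) = 0.023 + 0.007 + 0.108 + 0.052 + 0.083 = 0.273.
P(Y=b | X=a) = 0.007/0.273 = 0.0256.

0.0256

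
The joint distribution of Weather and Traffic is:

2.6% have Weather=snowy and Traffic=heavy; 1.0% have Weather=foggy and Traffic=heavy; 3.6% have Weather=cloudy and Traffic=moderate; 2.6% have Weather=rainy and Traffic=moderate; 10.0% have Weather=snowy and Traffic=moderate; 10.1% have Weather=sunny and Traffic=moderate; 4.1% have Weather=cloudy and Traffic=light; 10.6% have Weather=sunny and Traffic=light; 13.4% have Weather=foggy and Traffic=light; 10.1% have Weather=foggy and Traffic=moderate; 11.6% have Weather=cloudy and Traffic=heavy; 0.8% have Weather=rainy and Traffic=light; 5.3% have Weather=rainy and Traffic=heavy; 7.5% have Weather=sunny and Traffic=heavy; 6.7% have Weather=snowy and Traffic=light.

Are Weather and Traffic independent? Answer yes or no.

no

P(Weather=cloudy) = 0.193 and P(Traffic=heavy) = 0.280, so their product is 0.05404, but P(Weather=cloudy, Traffic=heavy) = 0.116. Since these differ, Weather and Traffic are not independent.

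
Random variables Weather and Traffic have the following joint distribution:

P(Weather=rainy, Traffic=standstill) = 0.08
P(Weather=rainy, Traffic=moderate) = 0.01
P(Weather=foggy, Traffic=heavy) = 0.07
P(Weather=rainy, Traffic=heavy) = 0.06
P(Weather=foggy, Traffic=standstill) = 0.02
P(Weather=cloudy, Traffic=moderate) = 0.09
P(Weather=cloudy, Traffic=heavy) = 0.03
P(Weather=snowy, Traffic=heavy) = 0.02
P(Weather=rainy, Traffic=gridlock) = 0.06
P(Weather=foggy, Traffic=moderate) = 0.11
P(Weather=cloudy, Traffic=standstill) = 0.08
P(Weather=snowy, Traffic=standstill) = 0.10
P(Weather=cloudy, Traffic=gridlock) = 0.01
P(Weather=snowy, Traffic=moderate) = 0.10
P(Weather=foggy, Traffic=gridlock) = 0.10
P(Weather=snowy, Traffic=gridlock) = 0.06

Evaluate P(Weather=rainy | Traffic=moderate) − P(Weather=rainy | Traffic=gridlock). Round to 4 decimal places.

-0.2286

P(Traffic=moderate) = 0.09 + 0.01 + 0.10 + 0.11 = 0.31; P(Weather=rainy | Traffic=moderate) = 0.01/0.31 = 0.03226.
P(Traffic=gridlock) = 0.01 + 0.06 + 0.06 + 0.10 = 0.23; P(Weather=rainy | Traffic=gridlock) = 0.06/0.23 = 0.26087.
Difference = -0.2286.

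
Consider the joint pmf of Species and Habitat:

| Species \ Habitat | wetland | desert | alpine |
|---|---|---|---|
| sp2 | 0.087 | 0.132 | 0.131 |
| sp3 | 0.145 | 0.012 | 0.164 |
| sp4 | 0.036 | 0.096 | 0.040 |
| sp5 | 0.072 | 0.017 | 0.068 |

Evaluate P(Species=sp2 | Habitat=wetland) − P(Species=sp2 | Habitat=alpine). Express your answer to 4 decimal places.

-0.0692

P(Habitat=wetland) = 0.087 + 0.145 + 0.036 + 0.072 = 0.340; P(Species=sp2 | Habitat=wetland) = 0.087/0.340 = 0.25588.
P(Habitat=alpine) = 0.131 + 0.164 + 0.040 + 0.068 = 0.403; P(Species=sp2 | Habitat=alpine) = 0.131/0.403 = 0.32506.
Difference = -0.0692.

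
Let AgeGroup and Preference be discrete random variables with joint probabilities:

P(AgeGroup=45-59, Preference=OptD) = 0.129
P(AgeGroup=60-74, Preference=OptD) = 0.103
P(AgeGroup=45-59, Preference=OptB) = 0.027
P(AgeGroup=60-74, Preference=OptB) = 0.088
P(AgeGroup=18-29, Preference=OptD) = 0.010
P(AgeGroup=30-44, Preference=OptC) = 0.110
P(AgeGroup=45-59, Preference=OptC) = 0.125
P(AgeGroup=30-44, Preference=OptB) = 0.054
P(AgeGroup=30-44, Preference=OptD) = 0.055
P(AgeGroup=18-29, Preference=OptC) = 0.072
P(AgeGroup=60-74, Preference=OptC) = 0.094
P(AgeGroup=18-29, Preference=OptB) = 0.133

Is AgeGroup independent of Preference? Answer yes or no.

P(AgeGroup=18-29) = 0.215 and P(Preference=OptB) = 0.302, so their product is 0.06493, but P(AgeGroup=18-29, Preference=OptB) = 0.133. Since these differ, AgeGroup and Preference are not independent.

no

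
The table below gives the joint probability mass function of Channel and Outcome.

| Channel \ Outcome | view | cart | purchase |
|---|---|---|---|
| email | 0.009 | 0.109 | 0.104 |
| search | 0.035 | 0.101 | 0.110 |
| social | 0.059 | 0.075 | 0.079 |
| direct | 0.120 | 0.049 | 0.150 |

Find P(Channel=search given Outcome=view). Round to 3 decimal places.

0.157

P(Outcome=view) = 0.009 + 0.035 + 0.059 + 0.120 = 0.223.
P(Channel=search | Outcome=view) = 0.035/0.223 = 0.157.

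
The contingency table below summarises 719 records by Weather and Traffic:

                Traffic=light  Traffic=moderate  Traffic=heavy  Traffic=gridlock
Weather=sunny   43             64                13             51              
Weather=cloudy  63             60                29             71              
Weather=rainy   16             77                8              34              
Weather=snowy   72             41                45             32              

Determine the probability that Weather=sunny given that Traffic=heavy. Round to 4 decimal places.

0.1368

Total with Traffic=heavy: 13 + 29 + 8 + 45 = 95.
P(Weather=sunny | Traffic=heavy) = 13/95 = 0.1368.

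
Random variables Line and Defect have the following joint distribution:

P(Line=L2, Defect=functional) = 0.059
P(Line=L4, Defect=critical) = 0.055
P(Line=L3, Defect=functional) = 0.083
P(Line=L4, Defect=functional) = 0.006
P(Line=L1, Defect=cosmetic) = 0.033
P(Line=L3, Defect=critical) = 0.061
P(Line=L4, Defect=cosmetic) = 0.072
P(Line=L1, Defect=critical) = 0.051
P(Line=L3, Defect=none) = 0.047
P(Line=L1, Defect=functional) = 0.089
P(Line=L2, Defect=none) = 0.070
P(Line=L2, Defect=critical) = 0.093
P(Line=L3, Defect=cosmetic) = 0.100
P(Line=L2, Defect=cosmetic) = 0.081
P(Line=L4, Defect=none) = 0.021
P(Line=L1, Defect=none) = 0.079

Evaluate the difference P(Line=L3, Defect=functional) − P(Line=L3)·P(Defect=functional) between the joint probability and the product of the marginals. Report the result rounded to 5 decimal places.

0.01403

P(Line=L3) = 0.047 + 0.100 + 0.083 + 0.061 = 0.291.
P(Defect=functional) = 0.089 + 0.059 + 0.083 + 0.006 = 0.237.
P(Line=L3, Defect=functional) − P(Line=L3)P(Defect=functional) = 0.083 − 0.291×0.237 = 0.01403.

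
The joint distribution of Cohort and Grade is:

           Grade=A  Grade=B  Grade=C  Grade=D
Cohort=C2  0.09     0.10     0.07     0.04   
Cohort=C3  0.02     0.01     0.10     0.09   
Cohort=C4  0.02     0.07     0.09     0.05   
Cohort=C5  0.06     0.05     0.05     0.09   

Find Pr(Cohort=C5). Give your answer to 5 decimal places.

0.25000

P(Cohort=C5) = 0.06 + 0.05 + 0.05 + 0.09 = 0.25.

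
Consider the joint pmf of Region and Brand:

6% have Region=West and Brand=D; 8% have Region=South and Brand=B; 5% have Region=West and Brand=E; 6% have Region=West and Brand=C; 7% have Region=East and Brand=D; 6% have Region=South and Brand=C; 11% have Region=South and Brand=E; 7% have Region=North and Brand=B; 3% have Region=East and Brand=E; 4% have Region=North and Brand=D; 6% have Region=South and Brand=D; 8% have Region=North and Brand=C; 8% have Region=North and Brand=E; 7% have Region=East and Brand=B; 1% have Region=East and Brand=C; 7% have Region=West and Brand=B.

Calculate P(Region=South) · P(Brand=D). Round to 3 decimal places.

0.071

P(Region=South) = 0.08 + 0.06 + 0.06 + 0.11 = 0.31.
P(Brand=D) = 0.04 + 0.06 + 0.07 + 0.06 = 0.23.
Product: 0.31 × 0.23 = 0.071.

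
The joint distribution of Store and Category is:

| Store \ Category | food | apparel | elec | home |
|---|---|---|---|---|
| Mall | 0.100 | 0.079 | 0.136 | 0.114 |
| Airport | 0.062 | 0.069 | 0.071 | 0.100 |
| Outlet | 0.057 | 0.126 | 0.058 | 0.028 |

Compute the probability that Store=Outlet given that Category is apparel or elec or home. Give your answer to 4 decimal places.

P(Category=apparel) = 0.079 + 0.069 + 0.126 = 0.274.
P(Category=elec) = 0.136 + 0.071 + 0.058 = 0.265.
P(Category=home) = 0.114 + 0.100 + 0.028 = 0.242.
P(Category ∈ {apparel, elec, home}) = 0.274 + 0.265 + 0.242 = 0.781; P(Store=Outlet, Category ∈ {apparel, elec, home}) = 0.126 + 0.058 + 0.028 = 0.212.
P(Store=Outlet | Category ∈ {apparel, elec, home}) = 0.212/0.781 = 0.2714.

0.2714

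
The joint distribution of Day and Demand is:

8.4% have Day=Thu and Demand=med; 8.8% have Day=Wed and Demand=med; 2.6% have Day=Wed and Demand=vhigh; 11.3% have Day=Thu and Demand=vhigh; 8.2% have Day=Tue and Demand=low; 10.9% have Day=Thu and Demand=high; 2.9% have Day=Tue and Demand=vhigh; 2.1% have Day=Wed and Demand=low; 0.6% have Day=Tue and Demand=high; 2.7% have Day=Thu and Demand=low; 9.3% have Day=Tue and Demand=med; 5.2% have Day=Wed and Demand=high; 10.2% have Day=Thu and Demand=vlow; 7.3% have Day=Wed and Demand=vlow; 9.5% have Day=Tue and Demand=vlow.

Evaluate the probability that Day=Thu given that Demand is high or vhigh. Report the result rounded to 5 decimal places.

P(Demand=high) = 0.006 + 0.052 + 0.109 = 0.167.
P(Demand=vhigh) = 0.029 + 0.026 + 0.113 = 0.168.
P(Demand ∈ {high, vhigh}) = 0.167 + 0.168 = 0.335; P(Day=Thu, Demand ∈ {high, vhigh}) = 0.109 + 0.113 = 0.222.
P(Day=Thu | Demand ∈ {high, vhigh}) = 0.222/0.335 = 0.66269.

0.66269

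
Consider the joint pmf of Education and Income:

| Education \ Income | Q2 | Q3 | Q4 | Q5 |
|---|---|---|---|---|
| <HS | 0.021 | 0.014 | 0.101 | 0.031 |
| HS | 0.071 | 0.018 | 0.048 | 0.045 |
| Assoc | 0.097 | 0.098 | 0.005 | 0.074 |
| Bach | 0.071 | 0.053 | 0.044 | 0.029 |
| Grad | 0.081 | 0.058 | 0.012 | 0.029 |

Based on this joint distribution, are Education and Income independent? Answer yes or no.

P(Education=<HS) = 0.167 and P(Income=Q4) = 0.210, so their product is 0.03507, but P(Education=<HS, Income=Q4) = 0.101. Since these differ, Education and Income are not independent.

no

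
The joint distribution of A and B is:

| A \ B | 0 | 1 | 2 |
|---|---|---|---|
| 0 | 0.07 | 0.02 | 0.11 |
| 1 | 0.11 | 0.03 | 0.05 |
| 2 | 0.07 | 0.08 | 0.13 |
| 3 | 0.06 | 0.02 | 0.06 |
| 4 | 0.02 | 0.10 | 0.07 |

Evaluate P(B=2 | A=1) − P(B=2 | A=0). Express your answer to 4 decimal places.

-0.2868

P(A=1) = 0.11 + 0.03 + 0.05 = 0.19; P(B=2 | A=1) = 0.05/0.19 = 0.26316.
P(A=0) = 0.07 + 0.02 + 0.11 = 0.20; P(B=2 | A=0) = 0.11/0.20 = 0.55000.
Difference = -0.2868.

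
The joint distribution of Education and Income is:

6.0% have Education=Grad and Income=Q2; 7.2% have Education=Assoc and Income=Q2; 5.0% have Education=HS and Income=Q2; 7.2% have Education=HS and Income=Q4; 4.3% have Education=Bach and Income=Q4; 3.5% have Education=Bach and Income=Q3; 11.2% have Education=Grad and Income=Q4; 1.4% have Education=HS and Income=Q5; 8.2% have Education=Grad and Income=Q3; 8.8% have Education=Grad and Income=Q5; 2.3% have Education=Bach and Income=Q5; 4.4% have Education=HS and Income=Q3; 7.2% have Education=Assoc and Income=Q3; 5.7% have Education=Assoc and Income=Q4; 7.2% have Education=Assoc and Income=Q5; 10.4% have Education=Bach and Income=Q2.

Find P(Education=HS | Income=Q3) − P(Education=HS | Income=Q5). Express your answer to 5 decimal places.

P(Income=Q3) = 0.044 + 0.072 + 0.035 + 0.082 = 0.233; P(Education=HS | Income=Q3) = 0.044/0.233 = 0.188841.
P(Income=Q5) = 0.014 + 0.072 + 0.023 + 0.088 = 0.197; P(Education=HS | Income=Q5) = 0.014/0.197 = 0.071066.
Difference = 0.11778.

0.11778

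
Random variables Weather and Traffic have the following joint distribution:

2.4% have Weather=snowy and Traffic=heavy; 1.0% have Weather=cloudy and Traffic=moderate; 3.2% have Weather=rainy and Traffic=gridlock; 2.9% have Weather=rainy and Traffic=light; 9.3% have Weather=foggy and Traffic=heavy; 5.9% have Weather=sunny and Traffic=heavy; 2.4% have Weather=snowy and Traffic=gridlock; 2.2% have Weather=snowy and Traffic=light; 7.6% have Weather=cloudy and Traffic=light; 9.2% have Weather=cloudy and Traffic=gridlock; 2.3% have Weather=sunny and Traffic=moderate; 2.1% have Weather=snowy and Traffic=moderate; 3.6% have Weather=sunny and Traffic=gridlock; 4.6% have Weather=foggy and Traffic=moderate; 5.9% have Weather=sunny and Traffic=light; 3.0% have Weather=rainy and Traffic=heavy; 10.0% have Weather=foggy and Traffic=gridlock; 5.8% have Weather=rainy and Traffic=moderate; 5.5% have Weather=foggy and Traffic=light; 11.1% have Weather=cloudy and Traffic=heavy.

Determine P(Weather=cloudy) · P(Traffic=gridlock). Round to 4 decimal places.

0.0821

P(Weather=cloudy) = 0.076 + 0.010 + 0.111 + 0.092 = 0.289.
P(Traffic=gridlock) = 0.036 + 0.092 + 0.032 + 0.024 + 0.100 = 0.284.
Product: 0.289 × 0.284 = 0.0821.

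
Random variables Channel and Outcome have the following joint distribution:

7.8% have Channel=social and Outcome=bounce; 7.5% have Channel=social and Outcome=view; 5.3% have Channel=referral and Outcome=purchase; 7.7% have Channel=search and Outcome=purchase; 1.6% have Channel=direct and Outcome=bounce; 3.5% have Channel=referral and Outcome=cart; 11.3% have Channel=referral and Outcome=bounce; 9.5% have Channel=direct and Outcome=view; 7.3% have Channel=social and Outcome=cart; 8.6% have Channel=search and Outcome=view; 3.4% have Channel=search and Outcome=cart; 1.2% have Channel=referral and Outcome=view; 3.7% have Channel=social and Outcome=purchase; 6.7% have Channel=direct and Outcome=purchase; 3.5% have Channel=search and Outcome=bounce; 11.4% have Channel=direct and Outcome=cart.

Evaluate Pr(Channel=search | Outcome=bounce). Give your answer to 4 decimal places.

P(Outcome=bounce) = 0.035 + 0.078 + 0.016 + 0.113 = 0.242.
P(Channel=search | Outcome=bounce) = 0.035/0.242 = 0.1446.

0.1446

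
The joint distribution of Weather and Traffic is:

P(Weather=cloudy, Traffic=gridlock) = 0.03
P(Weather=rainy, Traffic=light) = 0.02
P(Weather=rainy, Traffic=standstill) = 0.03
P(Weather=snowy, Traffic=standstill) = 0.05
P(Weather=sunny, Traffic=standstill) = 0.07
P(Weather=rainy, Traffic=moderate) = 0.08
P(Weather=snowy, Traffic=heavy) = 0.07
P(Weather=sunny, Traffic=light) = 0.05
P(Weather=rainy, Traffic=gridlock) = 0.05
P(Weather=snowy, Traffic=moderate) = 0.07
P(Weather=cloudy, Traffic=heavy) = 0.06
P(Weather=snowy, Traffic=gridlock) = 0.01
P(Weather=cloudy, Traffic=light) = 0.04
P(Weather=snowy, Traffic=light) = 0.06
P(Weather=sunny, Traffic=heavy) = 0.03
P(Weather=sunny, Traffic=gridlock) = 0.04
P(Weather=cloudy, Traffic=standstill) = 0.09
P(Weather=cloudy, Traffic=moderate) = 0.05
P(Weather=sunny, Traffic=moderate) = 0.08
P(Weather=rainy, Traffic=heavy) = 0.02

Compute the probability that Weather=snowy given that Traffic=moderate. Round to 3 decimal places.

P(Traffic=moderate) = 0.08 + 0.05 + 0.08 + 0.07 = 0.28.
P(Weather=snowy | Traffic=moderate) = 0.07/0.28 = 0.250.

0.250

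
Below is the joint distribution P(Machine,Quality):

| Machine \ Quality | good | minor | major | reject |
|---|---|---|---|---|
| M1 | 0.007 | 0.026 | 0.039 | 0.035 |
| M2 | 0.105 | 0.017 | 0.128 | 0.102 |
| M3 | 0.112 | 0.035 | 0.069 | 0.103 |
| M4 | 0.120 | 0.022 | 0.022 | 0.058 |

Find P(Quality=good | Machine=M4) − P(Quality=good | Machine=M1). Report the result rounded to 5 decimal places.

0.47512

P(Machine=M4) = 0.120 + 0.022 + 0.022 + 0.058 = 0.222; P(Quality=good | Machine=M4) = 0.120/0.222 = 0.540541.
P(Machine=M1) = 0.007 + 0.026 + 0.039 + 0.035 = 0.107; P(Quality=good | Machine=M1) = 0.007/0.107 = 0.065421.
Difference = 0.47512.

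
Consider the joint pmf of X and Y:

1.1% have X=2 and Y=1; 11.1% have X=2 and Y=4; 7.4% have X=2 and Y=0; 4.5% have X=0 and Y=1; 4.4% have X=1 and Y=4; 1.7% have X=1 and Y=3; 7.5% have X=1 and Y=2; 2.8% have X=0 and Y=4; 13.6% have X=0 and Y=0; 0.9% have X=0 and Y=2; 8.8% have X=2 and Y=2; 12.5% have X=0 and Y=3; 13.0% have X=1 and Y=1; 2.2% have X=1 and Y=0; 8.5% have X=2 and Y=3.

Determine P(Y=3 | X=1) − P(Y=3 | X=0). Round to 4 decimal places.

P(X=1) = 0.022 + 0.130 + 0.075 + 0.017 + 0.044 = 0.288; P(Y=3 | X=1) = 0.017/0.288 = 0.05903.
P(X=0) = 0.136 + 0.045 + 0.009 + 0.125 + 0.028 = 0.343; P(Y=3 | X=0) = 0.125/0.343 = 0.36443.
Difference = -0.3054.

-0.3054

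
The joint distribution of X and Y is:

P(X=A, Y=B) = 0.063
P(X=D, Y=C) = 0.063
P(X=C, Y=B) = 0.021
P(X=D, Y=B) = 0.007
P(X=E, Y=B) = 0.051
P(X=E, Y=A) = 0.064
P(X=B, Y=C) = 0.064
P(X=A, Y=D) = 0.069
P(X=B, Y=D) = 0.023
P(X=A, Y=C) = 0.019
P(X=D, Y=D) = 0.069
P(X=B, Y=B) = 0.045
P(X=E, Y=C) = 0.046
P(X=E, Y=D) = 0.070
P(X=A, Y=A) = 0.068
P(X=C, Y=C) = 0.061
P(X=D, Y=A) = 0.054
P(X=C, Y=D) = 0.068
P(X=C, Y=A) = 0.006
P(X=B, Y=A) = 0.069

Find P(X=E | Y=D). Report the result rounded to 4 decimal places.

P(Y=D) = 0.069 + 0.023 + 0.068 + 0.069 + 0.070 = 0.299.
P(X=E | Y=D) = 0.070/0.299 = 0.2341.

0.2341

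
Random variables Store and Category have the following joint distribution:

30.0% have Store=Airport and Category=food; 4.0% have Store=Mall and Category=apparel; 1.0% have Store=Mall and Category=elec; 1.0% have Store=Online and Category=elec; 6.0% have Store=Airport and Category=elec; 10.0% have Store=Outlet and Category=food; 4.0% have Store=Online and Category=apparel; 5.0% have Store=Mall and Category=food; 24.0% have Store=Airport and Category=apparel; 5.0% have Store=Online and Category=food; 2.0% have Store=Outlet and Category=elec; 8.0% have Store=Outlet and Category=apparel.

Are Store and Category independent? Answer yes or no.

yes

Every cell satisfies P(Store,Category) = P(Store)·P(Category). For instance P(Store=Online) = 0.100, P(Category=food) = 0.500, and 0.100×0.500 = 0.050 matches the joint entry. So Store and Category are independent.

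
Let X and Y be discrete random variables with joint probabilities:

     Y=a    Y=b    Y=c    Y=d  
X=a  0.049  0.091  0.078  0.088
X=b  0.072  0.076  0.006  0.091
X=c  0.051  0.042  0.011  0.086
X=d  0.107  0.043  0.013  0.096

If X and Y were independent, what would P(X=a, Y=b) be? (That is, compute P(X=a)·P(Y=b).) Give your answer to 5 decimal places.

0.07711

P(X=a) = 0.049 + 0.091 + 0.078 + 0.088 = 0.306.
P(Y=b) = 0.091 + 0.076 + 0.042 + 0.043 = 0.252.
Product: 0.306 × 0.252 = 0.07711.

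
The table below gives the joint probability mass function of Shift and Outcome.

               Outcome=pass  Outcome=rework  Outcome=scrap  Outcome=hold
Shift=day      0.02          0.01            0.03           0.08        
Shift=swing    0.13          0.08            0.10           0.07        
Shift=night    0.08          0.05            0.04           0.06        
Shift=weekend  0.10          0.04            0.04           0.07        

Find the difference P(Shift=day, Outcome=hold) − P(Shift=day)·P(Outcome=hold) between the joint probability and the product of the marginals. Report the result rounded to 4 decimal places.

P(Shift=day) = 0.02 + 0.01 + 0.03 + 0.08 = 0.14.
P(Outcome=hold) = 0.08 + 0.07 + 0.06 + 0.07 = 0.28.
P(Shift=day, Outcome=hold) − P(Shift=day)P(Outcome=hold) = 0.08 − 0.14×0.28 = 0.0408.

0.0408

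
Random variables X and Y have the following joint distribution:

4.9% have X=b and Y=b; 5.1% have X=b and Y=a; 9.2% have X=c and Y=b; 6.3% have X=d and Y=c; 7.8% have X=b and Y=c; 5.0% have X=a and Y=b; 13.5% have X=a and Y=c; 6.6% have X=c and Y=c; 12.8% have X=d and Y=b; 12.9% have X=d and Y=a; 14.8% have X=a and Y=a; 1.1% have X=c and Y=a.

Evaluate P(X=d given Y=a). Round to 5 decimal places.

0.38053

P(Y=a) = 0.148 + 0.051 + 0.011 + 0.129 = 0.339.
P(X=d | Y=a) = 0.129/0.339 = 0.38053.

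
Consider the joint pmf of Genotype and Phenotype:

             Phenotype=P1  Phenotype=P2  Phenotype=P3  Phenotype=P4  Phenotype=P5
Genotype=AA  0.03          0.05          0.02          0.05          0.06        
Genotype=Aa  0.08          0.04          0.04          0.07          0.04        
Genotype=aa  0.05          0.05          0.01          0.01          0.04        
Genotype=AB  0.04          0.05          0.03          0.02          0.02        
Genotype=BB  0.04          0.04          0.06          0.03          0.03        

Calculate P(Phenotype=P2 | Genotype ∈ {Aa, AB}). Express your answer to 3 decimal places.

P(Genotype=Aa) = 0.08 + 0.04 + 0.04 + 0.07 + 0.04 = 0.27.
P(Genotype=AB) = 0.04 + 0.05 + 0.03 + 0.02 + 0.02 = 0.16.
P(Genotype ∈ {Aa, AB}) = 0.27 + 0.16 = 0.43; P(Phenotype=P2, Genotype ∈ {Aa, AB}) = 0.04 + 0.05 = 0.09.
P(Phenotype=P2 | Genotype ∈ {Aa, AB}) = 0.09/0.43 = 0.209.

0.209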